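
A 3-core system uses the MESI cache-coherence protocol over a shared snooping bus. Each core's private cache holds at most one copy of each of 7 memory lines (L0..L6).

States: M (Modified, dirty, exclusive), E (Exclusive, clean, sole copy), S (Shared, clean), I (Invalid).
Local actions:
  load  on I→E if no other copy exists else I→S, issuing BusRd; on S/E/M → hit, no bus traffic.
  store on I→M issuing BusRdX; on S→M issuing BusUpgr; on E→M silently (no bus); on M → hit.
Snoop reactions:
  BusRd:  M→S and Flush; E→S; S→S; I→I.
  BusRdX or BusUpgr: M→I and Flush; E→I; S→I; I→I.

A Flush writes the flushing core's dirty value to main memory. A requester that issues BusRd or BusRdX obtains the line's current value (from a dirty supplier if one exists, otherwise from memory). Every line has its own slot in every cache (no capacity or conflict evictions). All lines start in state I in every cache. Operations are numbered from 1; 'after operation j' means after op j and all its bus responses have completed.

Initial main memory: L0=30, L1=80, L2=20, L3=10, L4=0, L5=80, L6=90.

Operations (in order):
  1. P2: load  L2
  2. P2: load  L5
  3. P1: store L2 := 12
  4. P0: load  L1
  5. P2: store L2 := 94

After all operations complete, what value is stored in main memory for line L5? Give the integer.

[1] P2: load  L2 | P0:I, P1:I, P2:E(20) | bus: BusRd
[2] P2: load  L5 | P0:I, P1:I, P2:E(80) | bus: BusRd
[3] P1: store L2 := 12 | P0:I, P1:M(12), P2:I | bus: BusRdX
[4] P0: load  L1 | P0:E(80), P1:I, P2:I | bus: BusRd
[5] P2: store L2 := 94 | P0:I, P1:I, P2:M(94) | bus: BusRdX,Flush

memory[L5] = 80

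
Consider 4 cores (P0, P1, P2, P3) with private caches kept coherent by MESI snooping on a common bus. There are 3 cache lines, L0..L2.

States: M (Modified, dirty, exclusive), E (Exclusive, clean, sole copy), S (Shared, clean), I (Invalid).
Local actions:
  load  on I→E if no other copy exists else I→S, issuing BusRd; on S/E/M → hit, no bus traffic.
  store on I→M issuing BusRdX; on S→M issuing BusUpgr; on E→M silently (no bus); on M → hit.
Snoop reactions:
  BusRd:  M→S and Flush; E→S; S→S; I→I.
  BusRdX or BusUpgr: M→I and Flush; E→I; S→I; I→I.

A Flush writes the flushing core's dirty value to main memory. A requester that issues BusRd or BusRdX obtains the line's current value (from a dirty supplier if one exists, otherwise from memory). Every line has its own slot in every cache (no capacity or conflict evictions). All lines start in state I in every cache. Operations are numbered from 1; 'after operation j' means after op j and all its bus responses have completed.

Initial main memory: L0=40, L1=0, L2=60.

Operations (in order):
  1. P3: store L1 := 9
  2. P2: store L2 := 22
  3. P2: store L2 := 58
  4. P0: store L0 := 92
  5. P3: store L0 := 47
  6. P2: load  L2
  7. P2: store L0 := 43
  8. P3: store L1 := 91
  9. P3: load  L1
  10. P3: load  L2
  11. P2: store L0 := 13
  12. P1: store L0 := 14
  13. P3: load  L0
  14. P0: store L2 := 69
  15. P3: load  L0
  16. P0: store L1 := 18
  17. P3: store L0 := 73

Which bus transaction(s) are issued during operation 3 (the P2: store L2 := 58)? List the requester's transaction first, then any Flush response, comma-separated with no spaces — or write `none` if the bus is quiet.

[1] P3: store L1 := 9 | P0:I, P1:I, P2:I, P3:M(9) | bus: BusRdX
[2] P2: store L2 := 22 | P0:I, P1:I, P2:M(22), P3:I | bus: BusRdX
[3] P2: store L2 := 58 | P0:I, P1:I, P2:M(58), P3:I | bus: none
[4] P0: store L0 := 92 | P0:M(92), P1:I, P2:I, P3:I | bus: BusRdX
[5] P3: store L0 := 47 | P0:I, P1:I, P2:I, P3:M(47) | bus: BusRdX,Flush
[6] P2: load  L2 | P0:I, P1:I, P2:M(58), P3:I | bus: none
[7] P2: store L0 := 43 | P0:I, P1:I, P2:M(43), P3:I | bus: BusRdX,Flush
[8] P3: store L1 := 91 | P0:I, P1:I, P2:I, P3:M(91) | bus: none
[9] P3: load  L1 | P0:I, P1:I, P2:I, P3:M(91) | bus: none
[10] P3: load  L2 | P0:I, P1:I, P2:S(58), P3:S(58) | bus: BusRd,Flush
[11] P2: store L0 := 13 | P0:I, P1:I, P2:M(13), P3:I | bus: none
[12] P1: store L0 := 14 | P0:I, P1:M(14), P2:I, P3:I | bus: BusRdX,Flush
[13] P3: load  L0 | P0:I, P1:S(14), P2:I, P3:S(14) | bus: BusRd,Flush
[14] P0: store L2 := 69 | P0:M(69), P1:I, P2:I, P3:I | bus: BusRdX
[15] P3: load  L0 | P0:I, P1:S(14), P2:I, P3:S(14) | bus: none
[16] P0: store L1 := 18 | P0:M(18), P1:I, P2:I, P3:I | bus: BusRdX,Flush
[17] P3: store L0 := 73 | P0:I, P1:I, P2:I, P3:M(73) | bus: BusUpgr

bus = none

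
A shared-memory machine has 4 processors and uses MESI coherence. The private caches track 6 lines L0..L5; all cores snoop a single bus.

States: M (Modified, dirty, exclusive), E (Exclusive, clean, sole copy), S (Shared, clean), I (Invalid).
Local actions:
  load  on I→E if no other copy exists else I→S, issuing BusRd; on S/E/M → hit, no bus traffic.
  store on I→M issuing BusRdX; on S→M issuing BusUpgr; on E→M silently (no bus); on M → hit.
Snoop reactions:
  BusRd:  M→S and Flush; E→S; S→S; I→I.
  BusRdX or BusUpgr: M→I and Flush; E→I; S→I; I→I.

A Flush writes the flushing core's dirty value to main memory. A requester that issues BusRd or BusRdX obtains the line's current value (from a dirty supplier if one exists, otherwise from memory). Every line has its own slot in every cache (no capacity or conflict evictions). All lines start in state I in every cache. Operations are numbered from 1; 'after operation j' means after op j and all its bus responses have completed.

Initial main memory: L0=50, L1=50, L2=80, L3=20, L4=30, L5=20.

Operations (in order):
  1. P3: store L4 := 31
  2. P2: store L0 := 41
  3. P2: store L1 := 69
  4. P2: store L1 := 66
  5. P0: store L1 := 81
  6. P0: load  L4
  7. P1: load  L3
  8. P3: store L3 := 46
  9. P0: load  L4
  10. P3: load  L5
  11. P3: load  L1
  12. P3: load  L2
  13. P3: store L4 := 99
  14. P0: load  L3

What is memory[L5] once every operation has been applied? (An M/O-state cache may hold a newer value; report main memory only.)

memory[L5] = 20

  op1 P3: store L4 := 31 → I/I/I/M on L4; bus BusRdX; mem=30
  op2 P2: store L0 := 41 → I/I/M/I on L0; bus BusRdX; mem=50
  op3 P2: store L1 := 69 → I/I/M/I on L1; bus BusRdX; mem=50
  op4 P2: store L1 := 66 → I/I/M/I on L1; bus (none); mem=50
  op5 P0: store L1 := 81 → M/I/I/I on L1; bus BusRdX Flush; mem=66
  op6 P0: load  L4 → S/I/I/S on L4; bus BusRd Flush; mem=31
  op7 P1: load  L3 → I/E/I/I on L3; bus BusRd; mem=20
  op8 P3: store L3 := 46 → I/I/I/M on L3; bus BusRdX; mem=20
  op9 P0: load  L4 → S/I/I/S on L4; bus (none); mem=31
  op10 P3: load  L5 → I/I/I/E on L5; bus BusRd; mem=20
  op11 P3: load  L1 → S/I/I/S on L1; bus BusRd Flush; mem=81
  op12 P3: load  L2 → I/I/I/E on L2; bus BusRd; mem=80
  op13 P3: store L4 := 99 → I/I/I/M on L4; bus BusUpgr; mem=31
  op14 P0: load  L3 → S/I/I/S on L3; bus BusRd Flush; mem=46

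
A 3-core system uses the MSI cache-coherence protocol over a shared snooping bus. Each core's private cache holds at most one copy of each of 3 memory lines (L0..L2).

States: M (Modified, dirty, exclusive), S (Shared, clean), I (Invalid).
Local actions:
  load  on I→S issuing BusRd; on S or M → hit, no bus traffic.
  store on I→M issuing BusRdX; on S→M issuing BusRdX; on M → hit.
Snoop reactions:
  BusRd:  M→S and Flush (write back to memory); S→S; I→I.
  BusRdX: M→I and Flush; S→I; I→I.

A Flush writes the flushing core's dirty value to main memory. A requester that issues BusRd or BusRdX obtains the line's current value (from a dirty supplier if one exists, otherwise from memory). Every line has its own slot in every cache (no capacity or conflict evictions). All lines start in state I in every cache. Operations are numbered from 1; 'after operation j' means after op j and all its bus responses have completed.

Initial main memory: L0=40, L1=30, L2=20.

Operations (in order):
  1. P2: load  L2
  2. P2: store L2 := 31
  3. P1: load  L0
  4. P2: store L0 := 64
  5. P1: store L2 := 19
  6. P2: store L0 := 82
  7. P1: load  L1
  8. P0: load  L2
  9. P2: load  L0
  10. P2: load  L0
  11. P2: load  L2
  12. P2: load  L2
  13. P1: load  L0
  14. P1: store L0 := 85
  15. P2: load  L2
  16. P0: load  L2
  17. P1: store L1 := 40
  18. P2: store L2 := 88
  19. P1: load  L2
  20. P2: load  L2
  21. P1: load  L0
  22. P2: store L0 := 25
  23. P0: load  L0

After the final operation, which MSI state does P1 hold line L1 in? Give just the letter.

state = M

[1] P2: load  L2 | P0:I, P1:I, P2:S(20) | bus: BusRd
[2] P2: store L2 := 31 | P0:I, P1:I, P2:M(31) | bus: BusRdX
[3] P1: load  L0 | P0:I, P1:S(40), P2:I | bus: BusRd
[4] P2: store L0 := 64 | P0:I, P1:I, P2:M(64) | bus: BusRdX
[5] P1: store L2 := 19 | P0:I, P1:M(19), P2:I | bus: BusRdX,Flush
[6] P2: store L0 := 82 | P0:I, P1:I, P2:M(82) | bus: none
[7] P1: load  L1 | P0:I, P1:S(30), P2:I | bus: BusRd
[8] P0: load  L2 | P0:S(19), P1:S(19), P2:I | bus: BusRd,Flush
[9] P2: load  L0 | P0:I, P1:I, P2:M(82) | bus: none
[10] P2: load  L0 | P0:I, P1:I, P2:M(82) | bus: none
[11] P2: load  L2 | P0:S(19), P1:S(19), P2:S(19) | bus: BusRd
[12] P2: load  L2 | P0:S(19), P1:S(19), P2:S(19) | bus: none
[13] P1: load  L0 | P0:I, P1:S(82), P2:S(82) | bus: BusRd,Flush
[14] P1: store L0 := 85 | P0:I, P1:M(85), P2:I | bus: BusRdX
[15] P2: load  L2 | P0:S(19), P1:S(19), P2:S(19) | bus: none
[16] P0: load  L2 | P0:S(19), P1:S(19), P2:S(19) | bus: none
[17] P1: store L1 := 40 | P0:I, P1:M(40), P2:I | bus: BusRdX
[18] P2: store L2 := 88 | P0:I, P1:I, P2:M(88) | bus: BusRdX
[19] P1: load  L2 | P0:I, P1:S(88), P2:S(88) | bus: BusRd,Flush
[20] P2: load  L2 | P0:I, P1:S(88), P2:S(88) | bus: none
[21] P1: load  L0 | P0:I, P1:M(85), P2:I | bus: none
[22] P2: store L0 := 25 | P0:I, P1:I, P2:M(25) | bus: BusRdX,Flush
[23] P0: load  L0 | P0:S(25), P1:I, P2:S(25) | bus: BusRd,Flush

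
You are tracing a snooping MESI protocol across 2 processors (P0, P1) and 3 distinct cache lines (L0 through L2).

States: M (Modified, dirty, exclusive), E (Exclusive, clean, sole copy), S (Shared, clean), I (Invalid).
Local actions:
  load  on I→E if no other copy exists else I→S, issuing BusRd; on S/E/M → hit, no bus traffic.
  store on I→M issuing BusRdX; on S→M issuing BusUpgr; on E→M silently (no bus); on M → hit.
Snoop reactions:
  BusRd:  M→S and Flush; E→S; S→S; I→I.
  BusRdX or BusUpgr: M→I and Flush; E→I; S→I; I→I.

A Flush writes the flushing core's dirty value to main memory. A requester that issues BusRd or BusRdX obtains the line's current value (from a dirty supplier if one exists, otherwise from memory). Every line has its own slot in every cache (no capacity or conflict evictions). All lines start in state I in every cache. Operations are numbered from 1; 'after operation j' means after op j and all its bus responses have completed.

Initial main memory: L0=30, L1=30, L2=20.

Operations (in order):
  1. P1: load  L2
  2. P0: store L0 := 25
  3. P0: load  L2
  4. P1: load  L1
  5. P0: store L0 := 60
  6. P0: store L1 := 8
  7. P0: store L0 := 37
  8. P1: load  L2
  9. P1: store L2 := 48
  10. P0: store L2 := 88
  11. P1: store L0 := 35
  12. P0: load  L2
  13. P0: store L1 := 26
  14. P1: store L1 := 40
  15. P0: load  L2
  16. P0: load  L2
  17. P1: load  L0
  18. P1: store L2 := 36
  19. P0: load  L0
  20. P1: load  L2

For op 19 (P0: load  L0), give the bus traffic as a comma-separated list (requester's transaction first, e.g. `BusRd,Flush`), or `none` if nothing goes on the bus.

  op1 P1: load  L2 → I/E on L2; bus BusRd; mem=20
  op2 P0: store L0 := 25 → M/I on L0; bus BusRdX; mem=30
  op3 P0: load  L2 → S/S on L2; bus BusRd; mem=20
  op4 P1: load  L1 → I/E on L1; bus BusRd; mem=30
  op5 P0: store L0 := 60 → M/I on L0; bus (none); mem=30
  op6 P0: store L1 := 8 → M/I on L1; bus BusRdX; mem=30
  op7 P0: store L0 := 37 → M/I on L0; bus (none); mem=30
  op8 P1: load  L2 → S/S on L2; bus (none); mem=20
  op9 P1: store L2 := 48 → I/M on L2; bus BusUpgr; mem=20
  op10 P0: store L2 := 88 → M/I on L2; bus BusRdX Flush; mem=48
  op11 P1: store L0 := 35 → I/M on L0; bus BusRdX Flush; mem=37
  op12 P0: load  L2 → M/I on L2; bus (none); mem=48
  op13 P0: store L1 := 26 → M/I on L1; bus (none); mem=30
  op14 P1: store L1 := 40 → I/M on L1; bus BusRdX Flush; mem=26
  op15 P0: load  L2 → M/I on L2; bus (none); mem=48
  op16 P0: load  L2 → M/I on L2; bus (none); mem=48
  op17 P1: load  L0 → I/M on L0; bus (none); mem=37
  op18 P1: store L2 := 36 → I/M on L2; bus BusRdX Flush; mem=88
  op19 P0: load  L0 → S/S on L0; bus BusRd Flush; mem=35
  op20 P1: load  L2 → I/M on L2; bus (none); mem=88

bus = BusRd,Flush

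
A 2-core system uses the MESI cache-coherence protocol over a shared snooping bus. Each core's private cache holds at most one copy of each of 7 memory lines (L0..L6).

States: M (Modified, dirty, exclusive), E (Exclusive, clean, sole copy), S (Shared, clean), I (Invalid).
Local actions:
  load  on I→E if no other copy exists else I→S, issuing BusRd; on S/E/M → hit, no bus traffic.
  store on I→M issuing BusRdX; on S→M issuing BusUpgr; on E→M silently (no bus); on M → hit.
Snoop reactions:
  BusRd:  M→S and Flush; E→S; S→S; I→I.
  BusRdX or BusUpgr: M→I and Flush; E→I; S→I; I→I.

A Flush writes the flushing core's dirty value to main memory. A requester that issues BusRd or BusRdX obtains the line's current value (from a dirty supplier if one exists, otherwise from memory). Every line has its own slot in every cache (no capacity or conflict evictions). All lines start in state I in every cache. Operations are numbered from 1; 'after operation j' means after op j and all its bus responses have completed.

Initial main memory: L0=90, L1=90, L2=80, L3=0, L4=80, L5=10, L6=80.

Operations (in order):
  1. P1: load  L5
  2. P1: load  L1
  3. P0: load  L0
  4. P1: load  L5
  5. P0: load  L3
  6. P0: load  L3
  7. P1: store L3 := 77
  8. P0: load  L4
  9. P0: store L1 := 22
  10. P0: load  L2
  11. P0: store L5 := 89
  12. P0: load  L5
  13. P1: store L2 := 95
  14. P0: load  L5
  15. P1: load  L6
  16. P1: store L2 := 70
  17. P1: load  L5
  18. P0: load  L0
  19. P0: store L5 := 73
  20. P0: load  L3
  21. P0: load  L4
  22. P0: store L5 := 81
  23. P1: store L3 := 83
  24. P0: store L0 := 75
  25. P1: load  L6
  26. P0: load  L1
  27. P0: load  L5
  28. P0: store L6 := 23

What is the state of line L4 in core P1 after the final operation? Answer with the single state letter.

[1] P1: load  L5 | P0:I, P1:E(10) | bus: BusRd
[2] P1: load  L1 | P0:I, P1:E(90) | bus: BusRd
[3] P0: load  L0 | P0:E(90), P1:I | bus: BusRd
[4] P1: load  L5 | P0:I, P1:E(10) | bus: none
[5] P0: load  L3 | P0:E(0), P1:I | bus: BusRd
[6] P0: load  L3 | P0:E(0), P1:I | bus: none
[7] P1: store L3 := 77 | P0:I, P1:M(77) | bus: BusRdX
[8] P0: load  L4 | P0:E(80), P1:I | bus: BusRd
[9] P0: store L1 := 22 | P0:M(22), P1:I | bus: BusRdX
[10] P0: load  L2 | P0:E(80), P1:I | bus: BusRd
[11] P0: store L5 := 89 | P0:M(89), P1:I | bus: BusRdX
[12] P0: load  L5 | P0:M(89), P1:I | bus: none
[13] P1: store L2 := 95 | P0:I, P1:M(95) | bus: BusRdX
[14] P0: load  L5 | P0:M(89), P1:I | bus: none
[15] P1: load  L6 | P0:I, P1:E(80) | bus: BusRd
[16] P1: store L2 := 70 | P0:I, P1:M(70) | bus: none
[17] P1: load  L5 | P0:S(89), P1:S(89) | bus: BusRd,Flush
[18] P0: load  L0 | P0:E(90), P1:I | bus: none
[19] P0: store L5 := 73 | P0:M(73), P1:I | bus: BusUpgr
[20] P0: load  L3 | P0:S(77), P1:S(77) | bus: BusRd,Flush
[21] P0: load  L4 | P0:E(80), P1:I | bus: none
[22] P0: store L5 := 81 | P0:M(81), P1:I | bus: none
[23] P1: store L3 := 83 | P0:I, P1:M(83) | bus: BusUpgr
[24] P0: store L0 := 75 | P0:M(75), P1:I | bus: none
[25] P1: load  L6 | P0:I, P1:E(80) | bus: none
[26] P0: load  L1 | P0:M(22), P1:I | bus: none
[27] P0: load  L5 | P0:M(81), P1:I | bus: none
[28] P0: store L6 := 23 | P0:M(23), P1:I | bus: BusRdX

state = I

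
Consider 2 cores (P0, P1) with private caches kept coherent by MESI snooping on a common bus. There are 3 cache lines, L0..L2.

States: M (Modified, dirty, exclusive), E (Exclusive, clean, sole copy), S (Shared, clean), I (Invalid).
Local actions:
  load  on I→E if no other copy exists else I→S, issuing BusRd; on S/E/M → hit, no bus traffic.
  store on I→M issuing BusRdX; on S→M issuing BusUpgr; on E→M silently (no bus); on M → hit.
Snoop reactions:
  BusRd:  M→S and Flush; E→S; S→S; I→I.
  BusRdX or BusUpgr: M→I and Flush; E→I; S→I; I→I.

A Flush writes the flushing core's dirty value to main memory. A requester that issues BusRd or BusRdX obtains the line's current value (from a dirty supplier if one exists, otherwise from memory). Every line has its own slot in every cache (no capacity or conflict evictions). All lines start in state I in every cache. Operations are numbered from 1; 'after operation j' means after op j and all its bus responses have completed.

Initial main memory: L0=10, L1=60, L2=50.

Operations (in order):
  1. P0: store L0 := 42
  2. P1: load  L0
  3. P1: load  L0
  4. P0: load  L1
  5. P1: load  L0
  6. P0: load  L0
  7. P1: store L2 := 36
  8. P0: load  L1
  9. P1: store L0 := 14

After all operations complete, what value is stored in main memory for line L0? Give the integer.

1. P0: store L0 := 42  bus=[BusRdX]  L0: P0=M P1=I  mem[L0]=10
2. P1: load  L0  bus=[BusRd,Flush]  L0: P0=S P1=S  mem[L0]=42
3. P1: load  L0  bus=[-]  L0: P0=S P1=S  mem[L0]=42
4. P0: load  L1  bus=[BusRd]  L1: P0=E P1=I  mem[L1]=60
5. P1: load  L0  bus=[-]  L0: P0=S P1=S  mem[L0]=42
6. P0: load  L0  bus=[-]  L0: P0=S P1=S  mem[L0]=42
7. P1: store L2 := 36  bus=[BusRdX]  L2: P0=I P1=M  mem[L2]=50
8. P0: load  L1  bus=[-]  L1: P0=E P1=I  mem[L1]=60
9. P1: store L0 := 14  bus=[BusUpgr]  L0: P0=I P1=M  mem[L0]=42

memory[L0] = 42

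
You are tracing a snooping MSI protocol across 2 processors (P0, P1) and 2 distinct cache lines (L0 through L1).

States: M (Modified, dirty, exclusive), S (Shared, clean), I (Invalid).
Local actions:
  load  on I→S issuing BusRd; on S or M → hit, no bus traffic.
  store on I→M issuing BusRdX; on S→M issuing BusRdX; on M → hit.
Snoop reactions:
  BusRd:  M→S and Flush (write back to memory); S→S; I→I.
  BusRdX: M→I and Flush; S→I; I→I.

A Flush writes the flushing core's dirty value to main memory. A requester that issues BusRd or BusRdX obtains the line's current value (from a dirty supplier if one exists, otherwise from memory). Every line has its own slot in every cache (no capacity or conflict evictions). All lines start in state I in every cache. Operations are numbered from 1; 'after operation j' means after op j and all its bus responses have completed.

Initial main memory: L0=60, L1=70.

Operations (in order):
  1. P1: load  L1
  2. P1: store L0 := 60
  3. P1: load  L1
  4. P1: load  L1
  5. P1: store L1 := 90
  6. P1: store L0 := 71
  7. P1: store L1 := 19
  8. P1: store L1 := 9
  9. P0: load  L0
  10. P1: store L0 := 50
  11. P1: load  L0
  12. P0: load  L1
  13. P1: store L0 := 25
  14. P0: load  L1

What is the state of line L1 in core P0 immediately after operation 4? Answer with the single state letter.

1. P1: load  L1  bus=[BusRd]  L1: P0=I P1=S  mem[L1]=70
2. P1: store L0 := 60  bus=[BusRdX]  L0: P0=I P1=M  mem[L0]=60
3. P1: load  L1  bus=[-]  L1: P0=I P1=S  mem[L1]=70
4. P1: load  L1  bus=[-]  L1: P0=I P1=S  mem[L1]=70
5. P1: store L1 := 90  bus=[BusRdX]  L1: P0=I P1=M  mem[L1]=70
6. P1: store L0 := 71  bus=[-]  L0: P0=I P1=M  mem[L0]=60
7. P1: store L1 := 19  bus=[-]  L1: P0=I P1=M  mem[L1]=70
8. P1: store L1 := 9  bus=[-]  L1: P0=I P1=M  mem[L1]=70
9. P0: load  L0  bus=[BusRd,Flush]  L0: P0=S P1=S  mem[L0]=71
10. P1: store L0 := 50  bus=[BusRdX]  L0: P0=I P1=M  mem[L0]=71
11. P1: load  L0  bus=[-]  L0: P0=I P1=M  mem[L0]=71
12. P0: load  L1  bus=[BusRd,Flush]  L1: P0=S P1=S  mem[L1]=9
13. P1: store L0 := 25  bus=[-]  L0: P0=I P1=M  mem[L0]=71
14. P0: load  L1  bus=[-]  L1: P0=S P1=S  mem[L1]=9

state = I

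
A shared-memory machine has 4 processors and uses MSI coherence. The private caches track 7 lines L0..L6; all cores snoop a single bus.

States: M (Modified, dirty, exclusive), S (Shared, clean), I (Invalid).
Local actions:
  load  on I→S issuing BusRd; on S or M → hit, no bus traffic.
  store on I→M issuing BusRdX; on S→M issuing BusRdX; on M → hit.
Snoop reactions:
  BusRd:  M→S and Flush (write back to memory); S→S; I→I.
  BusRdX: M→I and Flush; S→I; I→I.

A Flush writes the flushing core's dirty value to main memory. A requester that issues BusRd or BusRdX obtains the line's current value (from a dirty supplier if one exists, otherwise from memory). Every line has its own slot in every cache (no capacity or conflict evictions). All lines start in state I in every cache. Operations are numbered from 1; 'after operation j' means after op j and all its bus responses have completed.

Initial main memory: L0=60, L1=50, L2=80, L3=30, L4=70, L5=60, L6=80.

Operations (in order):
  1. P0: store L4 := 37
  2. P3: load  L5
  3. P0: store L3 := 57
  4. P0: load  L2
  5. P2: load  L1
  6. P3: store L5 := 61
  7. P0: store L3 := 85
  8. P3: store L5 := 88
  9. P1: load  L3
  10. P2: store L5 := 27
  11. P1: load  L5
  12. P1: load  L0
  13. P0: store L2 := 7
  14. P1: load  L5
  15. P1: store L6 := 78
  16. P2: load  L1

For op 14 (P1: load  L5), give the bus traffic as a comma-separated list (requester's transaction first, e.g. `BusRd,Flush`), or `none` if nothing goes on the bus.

bus = none

step 1: P0: store L4 := 37  ⟶  MIII  (L4)  txn=BusRdX  M[L4]=70
step 2: P3: load  L5  ⟶  IIIS  (L5)  txn=BusRd  M[L5]=60
step 3: P0: store L3 := 57  ⟶  MIII  (L3)  txn=BusRdX  M[L3]=30
step 4: P0: load  L2  ⟶  SIII  (L2)  txn=BusRd  M[L2]=80
step 5: P2: load  L1  ⟶  IISI  (L1)  txn=BusRd  M[L1]=50
step 6: P3: store L5 := 61  ⟶  IIIM  (L5)  txn=BusRdX  M[L5]=60
step 7: P0: store L3 := 85  ⟶  MIII  (L3)  txn=∅  M[L3]=30
step 8: P3: store L5 := 88  ⟶  IIIM  (L5)  txn=∅  M[L5]=60
step 9: P1: load  L3  ⟶  SSII  (L3)  txn=BusRd+Flush  M[L3]=85
step 10: P2: store L5 := 27  ⟶  IIMI  (L5)  txn=BusRdX+Flush  M[L5]=88
step 11: P1: load  L5  ⟶  ISSI  (L5)  txn=BusRd+Flush  M[L5]=27
step 12: P1: load  L0  ⟶  ISII  (L0)  txn=BusRd  M[L0]=60
step 13: P0: store L2 := 7  ⟶  MIII  (L2)  txn=BusRdX  M[L2]=80
step 14: P1: load  L5  ⟶  ISSI  (L5)  txn=∅  M[L5]=27
step 15: P1: store L6 := 78  ⟶  IMII  (L6)  txn=BusRdX  M[L6]=80
step 16: P2: load  L1  ⟶  IISI  (L1)  txn=∅  M[L1]=50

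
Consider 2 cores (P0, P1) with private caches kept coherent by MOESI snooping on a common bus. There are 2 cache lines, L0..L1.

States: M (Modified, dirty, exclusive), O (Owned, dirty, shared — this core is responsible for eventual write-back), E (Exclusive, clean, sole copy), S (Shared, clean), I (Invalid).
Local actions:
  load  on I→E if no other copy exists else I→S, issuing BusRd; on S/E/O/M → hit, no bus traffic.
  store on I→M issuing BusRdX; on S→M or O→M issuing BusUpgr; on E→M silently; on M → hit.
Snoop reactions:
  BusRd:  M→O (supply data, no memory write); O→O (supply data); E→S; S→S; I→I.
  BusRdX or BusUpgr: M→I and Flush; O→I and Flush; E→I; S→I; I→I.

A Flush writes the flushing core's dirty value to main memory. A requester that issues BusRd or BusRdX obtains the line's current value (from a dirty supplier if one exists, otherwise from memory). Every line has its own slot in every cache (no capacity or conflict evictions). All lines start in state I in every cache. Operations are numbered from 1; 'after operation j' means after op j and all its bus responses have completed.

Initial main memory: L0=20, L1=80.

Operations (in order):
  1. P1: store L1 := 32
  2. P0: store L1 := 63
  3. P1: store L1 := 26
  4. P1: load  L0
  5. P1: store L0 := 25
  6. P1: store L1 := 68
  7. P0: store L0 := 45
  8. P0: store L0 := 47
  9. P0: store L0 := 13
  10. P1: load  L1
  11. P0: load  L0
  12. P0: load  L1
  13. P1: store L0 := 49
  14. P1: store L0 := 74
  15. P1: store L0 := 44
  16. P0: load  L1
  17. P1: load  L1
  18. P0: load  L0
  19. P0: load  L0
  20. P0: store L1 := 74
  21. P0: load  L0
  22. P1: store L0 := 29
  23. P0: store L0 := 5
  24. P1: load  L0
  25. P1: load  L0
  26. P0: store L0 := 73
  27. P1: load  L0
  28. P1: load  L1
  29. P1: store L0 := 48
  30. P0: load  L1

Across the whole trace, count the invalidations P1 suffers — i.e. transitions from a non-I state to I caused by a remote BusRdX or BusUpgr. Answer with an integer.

  op1 P1: store L1 := 32 → I/M on L1; bus BusRdX; mem=80
  op2 P0: store L1 := 63 → M/I on L1; bus BusRdX Flush; mem=32
  op3 P1: store L1 := 26 → I/M on L1; bus BusRdX Flush; mem=63
  op4 P1: load  L0 → I/E on L0; bus BusRd; mem=20
  op5 P1: store L0 := 25 → I/M on L0; bus (none); mem=20
  op6 P1: store L1 := 68 → I/M on L1; bus (none); mem=63
  op7 P0: store L0 := 45 → M/I on L0; bus BusRdX Flush; mem=25
  op8 P0: store L0 := 47 → M/I on L0; bus (none); mem=25
  op9 P0: store L0 := 13 → M/I on L0; bus (none); mem=25
  op10 P1: load  L1 → I/M on L1; bus (none); mem=63
  op11 P0: load  L0 → M/I on L0; bus (none); mem=25
  op12 P0: load  L1 → S/O on L1; bus BusRd; mem=63
  op13 P1: store L0 := 49 → I/M on L0; bus BusRdX Flush; mem=13
  op14 P1: store L0 := 74 → I/M on L0; bus (none); mem=13
  op15 P1: store L0 := 44 → I/M on L0; bus (none); mem=13
  op16 P0: load  L1 → S/O on L1; bus (none); mem=63
  op17 P1: load  L1 → S/O on L1; bus (none); mem=63
  op18 P0: load  L0 → S/O on L0; bus BusRd; mem=13
  op19 P0: load  L0 → S/O on L0; bus (none); mem=13
  op20 P0: store L1 := 74 → M/I on L1; bus BusUpgr Flush; mem=68
  op21 P0: load  L0 → S/O on L0; bus (none); mem=13
  op22 P1: store L0 := 29 → I/M on L0; bus BusUpgr; mem=13
  op23 P0: store L0 := 5 → M/I on L0; bus BusRdX Flush; mem=29
  op24 P1: load  L0 → O/S on L0; bus BusRd; mem=29
  op25 P1: load  L0 → O/S on L0; bus (none); mem=29
  op26 P0: store L0 := 73 → M/I on L0; bus BusUpgr; mem=29
  op27 P1: load  L0 → O/S on L0; bus BusRd; mem=29
  op28 P1: load  L1 → O/S on L1; bus BusRd; mem=68
  op29 P1: store L0 := 48 → I/M on L0; bus BusUpgr Flush; mem=73
  op30 P0: load  L1 → O/S on L1; bus (none); mem=68

invalidations = 5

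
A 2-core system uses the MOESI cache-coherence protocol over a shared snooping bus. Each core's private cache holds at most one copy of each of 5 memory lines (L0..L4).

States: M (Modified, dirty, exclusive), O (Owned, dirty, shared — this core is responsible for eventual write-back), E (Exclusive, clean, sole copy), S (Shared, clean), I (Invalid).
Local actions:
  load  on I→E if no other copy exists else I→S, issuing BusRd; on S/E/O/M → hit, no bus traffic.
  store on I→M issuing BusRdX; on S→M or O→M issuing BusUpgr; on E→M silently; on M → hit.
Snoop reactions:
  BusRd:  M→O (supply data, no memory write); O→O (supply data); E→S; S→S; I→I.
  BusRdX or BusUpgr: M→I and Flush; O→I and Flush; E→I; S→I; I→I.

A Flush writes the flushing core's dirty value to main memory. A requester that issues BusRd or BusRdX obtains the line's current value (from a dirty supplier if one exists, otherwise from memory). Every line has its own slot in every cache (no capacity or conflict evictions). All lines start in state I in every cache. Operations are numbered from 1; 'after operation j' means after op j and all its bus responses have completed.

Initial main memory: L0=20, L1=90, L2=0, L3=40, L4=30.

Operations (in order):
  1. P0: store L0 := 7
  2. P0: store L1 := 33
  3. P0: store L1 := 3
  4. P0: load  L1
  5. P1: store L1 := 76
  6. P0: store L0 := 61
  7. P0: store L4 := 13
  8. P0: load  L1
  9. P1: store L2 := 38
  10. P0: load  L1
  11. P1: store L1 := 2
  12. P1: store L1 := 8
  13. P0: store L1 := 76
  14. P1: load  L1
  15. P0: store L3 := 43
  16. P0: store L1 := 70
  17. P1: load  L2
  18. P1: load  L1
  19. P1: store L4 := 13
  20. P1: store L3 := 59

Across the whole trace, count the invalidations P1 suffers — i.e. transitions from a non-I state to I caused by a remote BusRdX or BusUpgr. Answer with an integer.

invalidations = 2

[1] P0: store L0 := 7 | P0:M(7), P1:I | bus: BusRdX
[2] P0: store L1 := 33 | P0:M(33), P1:I | bus: BusRdX
[3] P0: store L1 := 3 | P0:M(3), P1:I | bus: none
[4] P0: load  L1 | P0:M(3), P1:I | bus: none
[5] P1: store L1 := 76 | P0:I, P1:M(76) | bus: BusRdX,Flush
[6] P0: store L0 := 61 | P0:M(61), P1:I | bus: none
[7] P0: store L4 := 13 | P0:M(13), P1:I | bus: BusRdX
[8] P0: load  L1 | P0:S(76), P1:O(76) | bus: BusRd
[9] P1: store L2 := 38 | P0:I, P1:M(38) | bus: BusRdX
[10] P0: load  L1 | P0:S(76), P1:O(76) | bus: none
[11] P1: store L1 := 2 | P0:I, P1:M(2) | bus: BusUpgr
[12] P1: store L1 := 8 | P0:I, P1:M(8) | bus: none
[13] P0: store L1 := 76 | P0:M(76), P1:I | bus: BusRdX,Flush
[14] P1: load  L1 | P0:O(76), P1:S(76) | bus: BusRd
[15] P0: store L3 := 43 | P0:M(43), P1:I | bus: BusRdX
[16] P0: store L1 := 70 | P0:M(70), P1:I | bus: BusUpgr
[17] P1: load  L2 | P0:I, P1:M(38) | bus: none
[18] P1: load  L1 | P0:O(70), P1:S(70) | bus: BusRd
[19] P1: store L4 := 13 | P0:I, P1:M(13) | bus: BusRdX,Flush
[20] P1: store L3 := 59 | P0:I, P1:M(59) | bus: BusRdX,Flush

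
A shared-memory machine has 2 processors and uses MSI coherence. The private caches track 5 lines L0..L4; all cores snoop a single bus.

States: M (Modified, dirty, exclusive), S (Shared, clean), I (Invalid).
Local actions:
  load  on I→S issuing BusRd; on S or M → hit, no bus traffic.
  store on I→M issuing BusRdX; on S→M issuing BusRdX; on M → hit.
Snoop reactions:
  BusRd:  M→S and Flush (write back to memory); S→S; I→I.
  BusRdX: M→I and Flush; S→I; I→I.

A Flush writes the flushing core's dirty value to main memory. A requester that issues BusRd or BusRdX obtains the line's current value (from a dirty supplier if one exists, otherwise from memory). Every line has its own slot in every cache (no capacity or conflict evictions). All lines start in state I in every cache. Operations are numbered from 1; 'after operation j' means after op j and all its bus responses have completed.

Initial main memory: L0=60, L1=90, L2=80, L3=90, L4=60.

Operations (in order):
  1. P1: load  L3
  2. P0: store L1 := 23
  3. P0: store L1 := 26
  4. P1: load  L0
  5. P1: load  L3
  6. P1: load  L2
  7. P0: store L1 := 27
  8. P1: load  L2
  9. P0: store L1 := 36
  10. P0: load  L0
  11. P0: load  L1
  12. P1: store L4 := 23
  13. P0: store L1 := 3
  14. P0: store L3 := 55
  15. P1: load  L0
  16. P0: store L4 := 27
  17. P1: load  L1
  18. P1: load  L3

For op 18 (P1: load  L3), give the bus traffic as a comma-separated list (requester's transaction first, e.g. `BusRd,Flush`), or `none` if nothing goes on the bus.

bus = BusRd,Flush

1. P1: load  L3  bus=[BusRd]  L3: P0=I P1=S  mem[L3]=90
2. P0: store L1 := 23  bus=[BusRdX]  L1: P0=M P1=I  mem[L1]=90
3. P0: store L1 := 26  bus=[-]  L1: P0=M P1=I  mem[L1]=90
4. P1: load  L0  bus=[BusRd]  L0: P0=I P1=S  mem[L0]=60
5. P1: load  L3  bus=[-]  L3: P0=I P1=S  mem[L3]=90
6. P1: load  L2  bus=[BusRd]  L2: P0=I P1=S  mem[L2]=80
7. P0: store L1 := 27  bus=[-]  L1: P0=M P1=I  mem[L1]=90
8. P1: load  L2  bus=[-]  L2: P0=I P1=S  mem[L2]=80
9. P0: store L1 := 36  bus=[-]  L1: P0=M P1=I  mem[L1]=90
10. P0: load  L0  bus=[BusRd]  L0: P0=S P1=S  mem[L0]=60
11. P0: load  L1  bus=[-]  L1: P0=M P1=I  mem[L1]=90
12. P1: store L4 := 23  bus=[BusRdX]  L4: P0=I P1=M  mem[L4]=60
13. P0: store L1 := 3  bus=[-]  L1: P0=M P1=I  mem[L1]=90
14. P0: store L3 := 55  bus=[BusRdX]  L3: P0=M P1=I  mem[L3]=90
15. P1: load  L0  bus=[-]  L0: P0=S P1=S  mem[L0]=60
16. P0: store L4 := 27  bus=[BusRdX,Flush]  L4: P0=M P1=I  mem[L4]=23
17. P1: load  L1  bus=[BusRd,Flush]  L1: P0=S P1=S  mem[L1]=3
18. P1: load  L3  bus=[BusRd,Flush]  L3: P0=S P1=S  mem[L3]=55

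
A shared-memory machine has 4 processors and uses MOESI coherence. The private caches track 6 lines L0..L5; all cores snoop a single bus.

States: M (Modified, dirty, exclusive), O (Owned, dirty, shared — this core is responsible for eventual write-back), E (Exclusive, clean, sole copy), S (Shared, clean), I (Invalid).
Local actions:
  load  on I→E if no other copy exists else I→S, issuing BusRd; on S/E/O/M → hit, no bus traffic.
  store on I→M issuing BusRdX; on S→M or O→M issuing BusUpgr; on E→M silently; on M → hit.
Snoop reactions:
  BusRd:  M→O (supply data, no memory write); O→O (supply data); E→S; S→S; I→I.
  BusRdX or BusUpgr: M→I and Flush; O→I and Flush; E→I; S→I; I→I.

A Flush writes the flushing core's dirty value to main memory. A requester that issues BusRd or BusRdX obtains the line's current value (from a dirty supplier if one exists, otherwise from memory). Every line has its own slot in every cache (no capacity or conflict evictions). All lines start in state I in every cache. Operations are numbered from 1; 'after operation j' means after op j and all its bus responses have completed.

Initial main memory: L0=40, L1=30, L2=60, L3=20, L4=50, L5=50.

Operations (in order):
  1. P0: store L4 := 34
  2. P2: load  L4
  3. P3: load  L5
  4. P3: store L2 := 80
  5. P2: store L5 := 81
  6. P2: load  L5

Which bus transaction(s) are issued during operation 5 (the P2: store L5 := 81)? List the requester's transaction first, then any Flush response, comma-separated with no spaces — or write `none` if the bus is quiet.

bus = BusRdX

  op1 P0: store L4 := 34 → M/I/I/I on L4; bus BusRdX; mem=50
  op2 P2: load  L4 → O/I/S/I on L4; bus BusRd; mem=50
  op3 P3: load  L5 → I/I/I/E on L5; bus BusRd; mem=50
  op4 P3: store L2 := 80 → I/I/I/M on L2; bus BusRdX; mem=60
  op5 P2: store L5 := 81 → I/I/M/I on L5; bus BusRdX; mem=50
  op6 P2: load  L5 → I/I/M/I on L5; bus (none); mem=50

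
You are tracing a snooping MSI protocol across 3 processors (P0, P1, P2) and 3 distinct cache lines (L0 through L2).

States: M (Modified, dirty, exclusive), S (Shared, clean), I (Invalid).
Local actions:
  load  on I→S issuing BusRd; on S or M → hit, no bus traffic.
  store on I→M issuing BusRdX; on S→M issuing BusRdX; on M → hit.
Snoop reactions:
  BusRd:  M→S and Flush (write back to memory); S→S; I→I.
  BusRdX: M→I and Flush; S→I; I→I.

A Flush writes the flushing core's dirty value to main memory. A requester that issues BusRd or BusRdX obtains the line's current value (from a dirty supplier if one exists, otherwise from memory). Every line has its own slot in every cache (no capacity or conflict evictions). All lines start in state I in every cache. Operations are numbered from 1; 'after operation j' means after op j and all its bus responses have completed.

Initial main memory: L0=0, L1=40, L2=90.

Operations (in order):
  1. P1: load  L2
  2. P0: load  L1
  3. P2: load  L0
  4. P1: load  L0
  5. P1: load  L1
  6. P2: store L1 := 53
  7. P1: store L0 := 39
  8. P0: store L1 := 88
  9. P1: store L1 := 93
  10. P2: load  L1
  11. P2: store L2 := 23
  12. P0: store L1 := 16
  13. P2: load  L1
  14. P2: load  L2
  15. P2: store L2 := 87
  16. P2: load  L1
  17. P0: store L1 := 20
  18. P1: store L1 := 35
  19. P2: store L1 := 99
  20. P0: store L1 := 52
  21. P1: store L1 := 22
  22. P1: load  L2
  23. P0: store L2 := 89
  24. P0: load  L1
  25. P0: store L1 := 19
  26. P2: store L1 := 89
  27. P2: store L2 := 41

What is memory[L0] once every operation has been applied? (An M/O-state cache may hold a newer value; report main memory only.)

1. P1: load  L2  bus=[BusRd]  L2: P0=I P1=S P2=I  mem[L2]=90
2. P0: load  L1  bus=[BusRd]  L1: P0=S P1=I P2=I  mem[L1]=40
3. P2: load  L0  bus=[BusRd]  L0: P0=I P1=I P2=S  mem[L0]=0
4. P1: load  L0  bus=[BusRd]  L0: P0=I P1=S P2=S  mem[L0]=0
5. P1: load  L1  bus=[BusRd]  L1: P0=S P1=S P2=I  mem[L1]=40
6. P2: store L1 := 53  bus=[BusRdX]  L1: P0=I P1=I P2=M  mem[L1]=40
7. P1: store L0 := 39  bus=[BusRdX]  L0: P0=I P1=M P2=I  mem[L0]=0
8. P0: store L1 := 88  bus=[BusRdX,Flush]  L1: P0=M P1=I P2=I  mem[L1]=53
9. P1: store L1 := 93  bus=[BusRdX,Flush]  L1: P0=I P1=M P2=I  mem[L1]=88
10. P2: load  L1  bus=[BusRd,Flush]  L1: P0=I P1=S P2=S  mem[L1]=93
11. P2: store L2 := 23  bus=[BusRdX]  L2: P0=I P1=I P2=M  mem[L2]=90
12. P0: store L1 := 16  bus=[BusRdX]  L1: P0=M P1=I P2=I  mem[L1]=93
13. P2: load  L1  bus=[BusRd,Flush]  L1: P0=S P1=I P2=S  mem[L1]=16
14. P2: load  L2  bus=[-]  L2: P0=I P1=I P2=M  mem[L2]=90
15. P2: store L2 := 87  bus=[-]  L2: P0=I P1=I P2=M  mem[L2]=90
16. P2: load  L1  bus=[-]  L1: P0=S P1=I P2=S  mem[L1]=16
17. P0: store L1 := 20  bus=[BusRdX]  L1: P0=M P1=I P2=I  mem[L1]=16
18. P1: store L1 := 35  bus=[BusRdX,Flush]  L1: P0=I P1=M P2=I  mem[L1]=20
19. P2: store L1 := 99  bus=[BusRdX,Flush]  L1: P0=I P1=I P2=M  mem[L1]=35
20. P0: store L1 := 52  bus=[BusRdX,Flush]  L1: P0=M P1=I P2=I  mem[L1]=99
21. P1: store L1 := 22  bus=[BusRdX,Flush]  L1: P0=I P1=M P2=I  mem[L1]=52
22. P1: load  L2  bus=[BusRd,Flush]  L2: P0=I P1=S P2=S  mem[L2]=87
23. P0: store L2 := 89  bus=[BusRdX]  L2: P0=M P1=I P2=I  mem[L2]=87
24. P0: load  L1  bus=[BusRd,Flush]  L1: P0=S P1=S P2=I  mem[L1]=22
25. P0: store L1 := 19  bus=[BusRdX]  L1: P0=M P1=I P2=I  mem[L1]=22
26. P2: store L1 := 89  bus=[BusRdX,Flush]  L1: P0=I P1=I P2=M  mem[L1]=19
27. P2: store L2 := 41  bus=[BusRdX,Flush]  L2: P0=I P1=I P2=M  mem[L2]=89

memory[L0] = 0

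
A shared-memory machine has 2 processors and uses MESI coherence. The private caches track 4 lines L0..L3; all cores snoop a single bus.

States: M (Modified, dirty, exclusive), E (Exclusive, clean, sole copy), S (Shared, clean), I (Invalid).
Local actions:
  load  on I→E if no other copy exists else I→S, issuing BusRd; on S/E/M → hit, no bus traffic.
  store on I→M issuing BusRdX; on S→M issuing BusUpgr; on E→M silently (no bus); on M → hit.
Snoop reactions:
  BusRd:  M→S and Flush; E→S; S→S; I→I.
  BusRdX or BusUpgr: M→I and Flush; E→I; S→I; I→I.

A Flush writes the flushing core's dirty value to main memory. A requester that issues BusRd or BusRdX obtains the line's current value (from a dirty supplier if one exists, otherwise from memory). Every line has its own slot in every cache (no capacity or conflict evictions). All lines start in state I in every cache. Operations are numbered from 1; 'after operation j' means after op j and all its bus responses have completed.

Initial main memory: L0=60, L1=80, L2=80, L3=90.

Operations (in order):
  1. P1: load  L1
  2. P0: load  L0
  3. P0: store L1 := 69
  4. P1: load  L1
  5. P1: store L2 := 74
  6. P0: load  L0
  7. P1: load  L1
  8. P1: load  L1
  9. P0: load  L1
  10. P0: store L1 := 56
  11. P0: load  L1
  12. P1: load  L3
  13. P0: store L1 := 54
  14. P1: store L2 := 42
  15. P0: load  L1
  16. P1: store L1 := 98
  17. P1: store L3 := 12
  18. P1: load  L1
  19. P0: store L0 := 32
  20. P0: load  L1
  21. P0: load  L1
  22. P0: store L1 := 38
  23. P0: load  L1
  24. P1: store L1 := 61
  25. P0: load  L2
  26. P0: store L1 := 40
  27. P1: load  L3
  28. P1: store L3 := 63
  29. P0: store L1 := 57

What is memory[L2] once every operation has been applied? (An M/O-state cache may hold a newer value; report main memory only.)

memory[L2] = 42

  op1 P1: load  L1 → I/E on L1; bus BusRd; mem=80
  op2 P0: load  L0 → E/I on L0; bus BusRd; mem=60
  op3 P0: store L1 := 69 → M/I on L1; bus BusRdX; mem=80
  op4 P1: load  L1 → S/S on L1; bus BusRd Flush; mem=69
  op5 P1: store L2 := 74 → I/M on L2; bus BusRdX; mem=80
  op6 P0: load  L0 → E/I on L0; bus (none); mem=60
  op7 P1: load  L1 → S/S on L1; bus (none); mem=69
  op8 P1: load  L1 → S/S on L1; bus (none); mem=69
  op9 P0: load  L1 → S/S on L1; bus (none); mem=69
  op10 P0: store L1 := 56 → M/I on L1; bus BusUpgr; mem=69
  op11 P0: load  L1 → M/I on L1; bus (none); mem=69
  op12 P1: load  L3 → I/E on L3; bus BusRd; mem=90
  op13 P0: store L1 := 54 → M/I on L1; bus (none); mem=69
  op14 P1: store L2 := 42 → I/M on L2; bus (none); mem=80
  op15 P0: load  L1 → M/I on L1; bus (none); mem=69
  op16 P1: store L1 := 98 → I/M on L1; bus BusRdX Flush; mem=54
  op17 P1: store L3 := 12 → I/M on L3; bus (none); mem=90
  op18 P1: load  L1 → I/M on L1; bus (none); mem=54
  op19 P0: store L0 := 32 → M/I on L0; bus (none); mem=60
  op20 P0: load  L1 → S/S on L1; bus BusRd Flush; mem=98
  op21 P0: load  L1 → S/S on L1; bus (none); mem=98
  op22 P0: store L1 := 38 → M/I on L1; bus BusUpgr; mem=98
  op23 P0: load  L1 → M/I on L1; bus (none); mem=98
  op24 P1: store L1 := 61 → I/M on L1; bus BusRdX Flush; mem=38
  op25 P0: load  L2 → S/S on L2; bus BusRd Flush; mem=42
  op26 P0: store L1 := 40 → M/I on L1; bus BusRdX Flush; mem=61
  op27 P1: load  L3 → I/M on L3; bus (none); mem=90
  op28 P1: store L3 := 63 → I/M on L3; bus (none); mem=90
  op29 P0: store L1 := 57 → M/I on L1; bus (none); mem=61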